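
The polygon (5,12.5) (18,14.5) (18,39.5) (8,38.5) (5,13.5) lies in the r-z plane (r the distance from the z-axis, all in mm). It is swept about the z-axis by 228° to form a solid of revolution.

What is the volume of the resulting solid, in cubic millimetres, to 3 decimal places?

Profile (r,z), 5 vertices: (5,12.5) (18,14.5) (18,39.5) (8,38.5) (5,13.5)
edge 0: (5,12.5)→(18,14.5)  cross = 5·14.5 − 18·12.5 = -152.5000; (r_i+r_j)·cross = 23·-152.5000 = -3507.5000
edge 1: (18,14.5)→(18,39.5)  cross = 18·39.5 − 18·14.5 = 450.0000; (r_i+r_j)·cross = 36·450.0000 = 16200.0000
edge 2: (18,39.5)→(8,38.5)  cross = 18·38.5 − 8·39.5 = 377.0000; (r_i+r_j)·cross = 26·377.0000 = 9802.0000
edge 3: (8,38.5)→(5,13.5)  cross = 8·13.5 − 5·38.5 = -84.5000; (r_i+r_j)·cross = 13·-84.5000 = -1098.5000
edge 4: (5,13.5)→(5,12.5)  cross = 5·12.5 − 5·13.5 = -5.0000; (r_i+r_j)·cross = 10·-5.0000 = -50.0000
Σcross = 585.0000 → A = |Σcross|/2 = 292.5000 mm²
Σ(r_i+r_j)·cross = 21346.0000 → first moment M = |Σ|/6 = 3557.6667
R_c = M/A = 3557.6667/292.5000 = 12.1630 mm
θ = 228° = 3.979351 rad
V = θ·R_c·A = 3.979351·12.1630·292.5000 = 14157.203 mm³

Volume = 14157.203 mm³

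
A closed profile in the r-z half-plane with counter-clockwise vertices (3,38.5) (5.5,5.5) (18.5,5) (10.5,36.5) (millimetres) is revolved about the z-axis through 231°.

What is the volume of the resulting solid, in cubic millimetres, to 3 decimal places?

Profile (r,z), 4 vertices: (3,38.5) (5.5,5.5) (18.5,5) (10.5,36.5)
edge 0: (3,38.5)→(5.5,5.5)  cross = 3·5.5 − 5.5·38.5 = -195.2500; (r_i+r_j)·cross = 8.5·-195.2500 = -1659.6250
edge 1: (5.5,5.5)→(18.5,5)  cross = 5.5·5 − 18.5·5.5 = -74.2500; (r_i+r_j)·cross = 24·-74.2500 = -1782.0000
edge 2: (18.5,5)→(10.5,36.5)  cross = 18.5·36.5 − 10.5·5 = 622.7500; (r_i+r_j)·cross = 29·622.7500 = 18059.7500
edge 3: (10.5,36.5)→(3,38.5)  cross = 10.5·38.5 − 3·36.5 = 294.7500; (r_i+r_j)·cross = 13.5·294.7500 = 3979.1250
Σcross = 648.0000 → A = |Σcross|/2 = 324.0000 mm²
Σ(r_i+r_j)·cross = 18597.2500 → first moment M = |Σ|/6 = 3099.5417
R_c = M/A = 3099.5417/324.0000 = 9.5665 mm
θ = 231° = 4.031711 rad
V = θ·R_c·A = 4.031711·9.5665·324.0000 = 12496.455 mm³

Volume = 12496.455 mm³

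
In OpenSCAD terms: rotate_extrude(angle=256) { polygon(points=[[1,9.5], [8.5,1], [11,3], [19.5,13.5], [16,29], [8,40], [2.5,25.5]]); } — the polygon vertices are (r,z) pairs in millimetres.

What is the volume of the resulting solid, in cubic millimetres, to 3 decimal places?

Volume = 19030.325 mm³

Profile (r,z), 7 vertices: (1,9.5) (8.5,1) (11,3) (19.5,13.5) (16,29) (8,40) (2.5,25.5)
edge 0: (1,9.5)→(8.5,1)  cross = 1·1 − 8.5·9.5 = -79.7500; (r_i+r_j)·cross = 9.5·-79.7500 = -757.6250
edge 1: (8.5,1)→(11,3)  cross = 8.5·3 − 11·1 = 14.5000; (r_i+r_j)·cross = 19.5·14.5000 = 282.7500
edge 2: (11,3)→(19.5,13.5)  cross = 11·13.5 − 19.5·3 = 90.0000; (r_i+r_j)·cross = 30.5·90.0000 = 2745.0000
edge 3: (19.5,13.5)→(16,29)  cross = 19.5·29 − 16·13.5 = 349.5000; (r_i+r_j)·cross = 35.5·349.5000 = 12407.2500
edge 4: (16,29)→(8,40)  cross = 16·40 − 8·29 = 408.0000; (r_i+r_j)·cross = 24·408.0000 = 9792.0000
edge 5: (8,40)→(2.5,25.5)  cross = 8·25.5 − 2.5·40 = 104.0000; (r_i+r_j)·cross = 10.5·104.0000 = 1092.0000
edge 6: (2.5,25.5)→(1,9.5)  cross = 2.5·9.5 − 1·25.5 = -1.7500; (r_i+r_j)·cross = 3.5·-1.7500 = -6.1250
Σcross = 884.5000 → A = |Σcross|/2 = 442.2500 mm²
Σ(r_i+r_j)·cross = 25555.2500 → first moment M = |Σ|/6 = 4259.2083
R_c = M/A = 4259.2083/442.2500 = 9.6308 mm
θ = 256° = 4.468043 rad
V = θ·R_c·A = 4.468043·9.6308·442.2500 = 19030.325 mm³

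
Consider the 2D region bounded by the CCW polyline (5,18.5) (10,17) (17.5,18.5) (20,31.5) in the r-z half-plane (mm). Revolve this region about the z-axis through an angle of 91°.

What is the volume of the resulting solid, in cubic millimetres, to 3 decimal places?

Profile (r,z), 4 vertices: (5,18.5) (10,17) (17.5,18.5) (20,31.5)
edge 0: (5,18.5)→(10,17)  cross = 5·17 − 10·18.5 = -100.0000; (r_i+r_j)·cross = 15·-100.0000 = -1500.0000
edge 1: (10,17)→(17.5,18.5)  cross = 10·18.5 − 17.5·17 = -112.5000; (r_i+r_j)·cross = 27.5·-112.5000 = -3093.7500
edge 2: (17.5,18.5)→(20,31.5)  cross = 17.5·31.5 − 20·18.5 = 181.2500; (r_i+r_j)·cross = 37.5·181.2500 = 6796.8750
edge 3: (20,31.5)→(5,18.5)  cross = 20·18.5 − 5·31.5 = 212.5000; (r_i+r_j)·cross = 25·212.5000 = 5312.5000
Σcross = 181.2500 → A = |Σcross|/2 = 90.6250 mm²
Σ(r_i+r_j)·cross = 7515.6250 → first moment M = |Σ|/6 = 1252.6042
R_c = M/A = 1252.6042/90.6250 = 13.8218 mm
θ = 91° = 1.588250 rad
V = θ·R_c·A = 1.588250·13.8218·90.6250 = 1989.448 mm³

Volume = 1989.448 mm³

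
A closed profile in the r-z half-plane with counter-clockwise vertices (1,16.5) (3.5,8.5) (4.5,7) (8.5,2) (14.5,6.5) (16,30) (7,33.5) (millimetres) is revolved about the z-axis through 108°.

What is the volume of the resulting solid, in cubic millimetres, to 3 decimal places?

Profile (r,z), 7 vertices: (1,16.5) (3.5,8.5) (4.5,7) (8.5,2) (14.5,6.5) (16,30) (7,33.5)
edge 0: (1,16.5)→(3.5,8.5)  cross = 1·8.5 − 3.5·16.5 = -49.2500; (r_i+r_j)·cross = 4.5·-49.2500 = -221.6250
edge 1: (3.5,8.5)→(4.5,7)  cross = 3.5·7 − 4.5·8.5 = -13.7500; (r_i+r_j)·cross = 8·-13.7500 = -110.0000
edge 2: (4.5,7)→(8.5,2)  cross = 4.5·2 − 8.5·7 = -50.5000; (r_i+r_j)·cross = 13·-50.5000 = -656.5000
edge 3: (8.5,2)→(14.5,6.5)  cross = 8.5·6.5 − 14.5·2 = 26.2500; (r_i+r_j)·cross = 23·26.2500 = 603.7500
edge 4: (14.5,6.5)→(16,30)  cross = 14.5·30 − 16·6.5 = 331.0000; (r_i+r_j)·cross = 30.5·331.0000 = 10095.5000
edge 5: (16,30)→(7,33.5)  cross = 16·33.5 − 7·30 = 326.0000; (r_i+r_j)·cross = 23·326.0000 = 7498.0000
edge 6: (7,33.5)→(1,16.5)  cross = 7·16.5 − 1·33.5 = 82.0000; (r_i+r_j)·cross = 8·82.0000 = 656.0000
Σcross = 651.7500 → A = |Σcross|/2 = 325.8750 mm²
Σ(r_i+r_j)·cross = 17865.1250 → first moment M = |Σ|/6 = 2977.5208
R_c = M/A = 2977.5208/325.8750 = 9.1370 mm
θ = 108° = 1.884956 rad
V = θ·R_c·A = 1.884956·9.1370·325.8750 = 5612.495 mm³

Volume = 5612.495 mm³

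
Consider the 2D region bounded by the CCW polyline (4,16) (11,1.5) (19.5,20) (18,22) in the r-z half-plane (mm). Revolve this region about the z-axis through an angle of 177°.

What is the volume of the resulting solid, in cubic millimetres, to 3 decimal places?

Volume = 5280.207 mm³

Profile (r,z), 4 vertices: (4,16) (11,1.5) (19.5,20) (18,22)
edge 0: (4,16)→(11,1.5)  cross = 4·1.5 − 11·16 = -170.0000; (r_i+r_j)·cross = 15·-170.0000 = -2550.0000
edge 1: (11,1.5)→(19.5,20)  cross = 11·20 − 19.5·1.5 = 190.7500; (r_i+r_j)·cross = 30.5·190.7500 = 5817.8750
edge 2: (19.5,20)→(18,22)  cross = 19.5·22 − 18·20 = 69.0000; (r_i+r_j)·cross = 37.5·69.0000 = 2587.5000
edge 3: (18,22)→(4,16)  cross = 18·16 − 4·22 = 200.0000; (r_i+r_j)·cross = 22·200.0000 = 4400.0000
Σcross = 289.7500 → A = |Σcross|/2 = 144.8750 mm²
Σ(r_i+r_j)·cross = 10255.3750 → first moment M = |Σ|/6 = 1709.2292
R_c = M/A = 1709.2292/144.8750 = 11.7980 mm
θ = 177° = 3.089233 rad
V = θ·R_c·A = 3.089233·11.7980·144.8750 = 5280.207 mm³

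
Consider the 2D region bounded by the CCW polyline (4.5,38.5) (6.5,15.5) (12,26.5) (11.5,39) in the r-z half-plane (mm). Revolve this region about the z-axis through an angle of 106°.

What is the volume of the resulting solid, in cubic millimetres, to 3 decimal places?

Volume = 1810.735 mm³

Profile (r,z), 4 vertices: (4.5,38.5) (6.5,15.5) (12,26.5) (11.5,39)
edge 0: (4.5,38.5)→(6.5,15.5)  cross = 4.5·15.5 − 6.5·38.5 = -180.5000; (r_i+r_j)·cross = 11·-180.5000 = -1985.5000
edge 1: (6.5,15.5)→(12,26.5)  cross = 6.5·26.5 − 12·15.5 = -13.7500; (r_i+r_j)·cross = 18.5·-13.7500 = -254.3750
edge 2: (12,26.5)→(11.5,39)  cross = 12·39 − 11.5·26.5 = 163.2500; (r_i+r_j)·cross = 23.5·163.2500 = 3836.3750
edge 3: (11.5,39)→(4.5,38.5)  cross = 11.5·38.5 − 4.5·39 = 267.2500; (r_i+r_j)·cross = 16·267.2500 = 4276.0000
Σcross = 236.2500 → A = |Σcross|/2 = 118.1250 mm²
Σ(r_i+r_j)·cross = 5872.5000 → first moment M = |Σ|/6 = 978.7500
R_c = M/A = 978.7500/118.1250 = 8.2857 mm
θ = 106° = 1.850049 rad
V = θ·R_c·A = 1.850049·8.2857·118.1250 = 1810.735 mm³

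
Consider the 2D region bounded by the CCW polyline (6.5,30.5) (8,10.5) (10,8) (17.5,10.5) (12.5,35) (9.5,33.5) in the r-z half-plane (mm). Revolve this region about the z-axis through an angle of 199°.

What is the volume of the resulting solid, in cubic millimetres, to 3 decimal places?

Volume = 7663.121 mm³

Profile (r,z), 6 vertices: (6.5,30.5) (8,10.5) (10,8) (17.5,10.5) (12.5,35) (9.5,33.5)
edge 0: (6.5,30.5)→(8,10.5)  cross = 6.5·10.5 − 8·30.5 = -175.7500; (r_i+r_j)·cross = 14.5·-175.7500 = -2548.3750
edge 1: (8,10.5)→(10,8)  cross = 8·8 − 10·10.5 = -41.0000; (r_i+r_j)·cross = 18·-41.0000 = -738.0000
edge 2: (10,8)→(17.5,10.5)  cross = 10·10.5 − 17.5·8 = -35.0000; (r_i+r_j)·cross = 27.5·-35.0000 = -962.5000
edge 3: (17.5,10.5)→(12.5,35)  cross = 17.5·35 − 12.5·10.5 = 481.2500; (r_i+r_j)·cross = 30·481.2500 = 14437.5000
edge 4: (12.5,35)→(9.5,33.5)  cross = 12.5·33.5 − 9.5·35 = 86.2500; (r_i+r_j)·cross = 22·86.2500 = 1897.5000
edge 5: (9.5,33.5)→(6.5,30.5)  cross = 9.5·30.5 − 6.5·33.5 = 72.0000; (r_i+r_j)·cross = 16·72.0000 = 1152.0000
Σcross = 387.7500 → A = |Σcross|/2 = 193.8750 mm²
Σ(r_i+r_j)·cross = 13238.1250 → first moment M = |Σ|/6 = 2206.3542
R_c = M/A = 2206.3542/193.8750 = 11.3803 mm
θ = 199° = 3.473205 rad
V = θ·R_c·A = 3.473205·11.3803·193.8750 = 7663.121 mm³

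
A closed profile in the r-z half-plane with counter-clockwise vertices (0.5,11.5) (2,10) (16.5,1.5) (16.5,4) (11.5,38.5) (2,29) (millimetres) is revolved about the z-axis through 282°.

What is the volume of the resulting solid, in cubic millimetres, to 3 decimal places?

Volume = 15013.423 mm³

Profile (r,z), 6 vertices: (0.5,11.5) (2,10) (16.5,1.5) (16.5,4) (11.5,38.5) (2,29)
edge 0: (0.5,11.5)→(2,10)  cross = 0.5·10 − 2·11.5 = -18.0000; (r_i+r_j)·cross = 2.5·-18.0000 = -45.0000
edge 1: (2,10)→(16.5,1.5)  cross = 2·1.5 − 16.5·10 = -162.0000; (r_i+r_j)·cross = 18.5·-162.0000 = -2997.0000
edge 2: (16.5,1.5)→(16.5,4)  cross = 16.5·4 − 16.5·1.5 = 41.2500; (r_i+r_j)·cross = 33·41.2500 = 1361.2500
edge 3: (16.5,4)→(11.5,38.5)  cross = 16.5·38.5 − 11.5·4 = 589.2500; (r_i+r_j)·cross = 28·589.2500 = 16499.0000
edge 4: (11.5,38.5)→(2,29)  cross = 11.5·29 − 2·38.5 = 256.5000; (r_i+r_j)·cross = 13.5·256.5000 = 3462.7500
edge 5: (2,29)→(0.5,11.5)  cross = 2·11.5 − 0.5·29 = 8.5000; (r_i+r_j)·cross = 2.5·8.5000 = 21.2500
Σcross = 715.5000 → A = |Σcross|/2 = 357.7500 mm²
Σ(r_i+r_j)·cross = 18302.2500 → first moment M = |Σ|/6 = 3050.3750
R_c = M/A = 3050.3750/357.7500 = 8.5266 mm
θ = 282° = 4.921828 rad
V = θ·R_c·A = 4.921828·8.5266·357.7500 = 15013.423 mm³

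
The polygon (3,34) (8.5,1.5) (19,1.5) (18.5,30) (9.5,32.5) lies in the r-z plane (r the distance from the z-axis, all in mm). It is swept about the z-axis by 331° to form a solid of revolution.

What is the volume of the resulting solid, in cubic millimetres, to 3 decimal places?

Profile (r,z), 5 vertices: (3,34) (8.5,1.5) (19,1.5) (18.5,30) (9.5,32.5)
edge 0: (3,34)→(8.5,1.5)  cross = 3·1.5 − 8.5·34 = -284.5000; (r_i+r_j)·cross = 11.5·-284.5000 = -3271.7500
edge 1: (8.5,1.5)→(19,1.5)  cross = 8.5·1.5 − 19·1.5 = -15.7500; (r_i+r_j)·cross = 27.5·-15.7500 = -433.1250
edge 2: (19,1.5)→(18.5,30)  cross = 19·30 − 18.5·1.5 = 542.2500; (r_i+r_j)·cross = 37.5·542.2500 = 20334.3750
edge 3: (18.5,30)→(9.5,32.5)  cross = 18.5·32.5 − 9.5·30 = 316.2500; (r_i+r_j)·cross = 28·316.2500 = 8855.0000
edge 4: (9.5,32.5)→(3,34)  cross = 9.5·34 − 3·32.5 = 225.5000; (r_i+r_j)·cross = 12.5·225.5000 = 2818.7500
Σcross = 783.7500 → A = |Σcross|/2 = 391.8750 mm²
Σ(r_i+r_j)·cross = 28303.2500 → first moment M = |Σ|/6 = 4717.2083
R_c = M/A = 4717.2083/391.8750 = 12.0375 mm
θ = 331° = 5.777040 rad
V = θ·R_c·A = 5.777040·12.0375·391.8750 = 27251.500 mm³

Volume = 27251.500 mm³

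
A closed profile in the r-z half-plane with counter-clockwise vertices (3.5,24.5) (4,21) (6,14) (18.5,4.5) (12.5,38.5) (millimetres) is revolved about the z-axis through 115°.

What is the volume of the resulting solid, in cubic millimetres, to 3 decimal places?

Profile (r,z), 5 vertices: (3.5,24.5) (4,21) (6,14) (18.5,4.5) (12.5,38.5)
edge 0: (3.5,24.5)→(4,21)  cross = 3.5·21 − 4·24.5 = -24.5000; (r_i+r_j)·cross = 7.5·-24.5000 = -183.7500
edge 1: (4,21)→(6,14)  cross = 4·14 − 6·21 = -70.0000; (r_i+r_j)·cross = 10·-70.0000 = -700.0000
edge 2: (6,14)→(18.5,4.5)  cross = 6·4.5 − 18.5·14 = -232.0000; (r_i+r_j)·cross = 24.5·-232.0000 = -5684.0000
edge 3: (18.5,4.5)→(12.5,38.5)  cross = 18.5·38.5 − 12.5·4.5 = 656.0000; (r_i+r_j)·cross = 31·656.0000 = 20336.0000
edge 4: (12.5,38.5)→(3.5,24.5)  cross = 12.5·24.5 − 3.5·38.5 = 171.5000; (r_i+r_j)·cross = 16·171.5000 = 2744.0000
Σcross = 501.0000 → A = |Σcross|/2 = 250.5000 mm²
Σ(r_i+r_j)·cross = 16512.2500 → first moment M = |Σ|/6 = 2752.0417
R_c = M/A = 2752.0417/250.5000 = 10.9862 mm
θ = 115° = 2.007129 rad
V = θ·R_c·A = 2.007129·10.9862·250.5000 = 5523.702 mm³

Volume = 5523.702 mm³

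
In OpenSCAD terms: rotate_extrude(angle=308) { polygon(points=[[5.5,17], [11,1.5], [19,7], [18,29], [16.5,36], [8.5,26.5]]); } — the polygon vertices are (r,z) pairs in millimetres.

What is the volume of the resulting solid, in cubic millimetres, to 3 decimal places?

Profile (r,z), 6 vertices: (5.5,17) (11,1.5) (19,7) (18,29) (16.5,36) (8.5,26.5)
edge 0: (5.5,17)→(11,1.5)  cross = 5.5·1.5 − 11·17 = -178.7500; (r_i+r_j)·cross = 16.5·-178.7500 = -2949.3750
edge 1: (11,1.5)→(19,7)  cross = 11·7 − 19·1.5 = 48.5000; (r_i+r_j)·cross = 30·48.5000 = 1455.0000
edge 2: (19,7)→(18,29)  cross = 19·29 − 18·7 = 425.0000; (r_i+r_j)·cross = 37·425.0000 = 15725.0000
edge 3: (18,29)→(16.5,36)  cross = 18·36 − 16.5·29 = 169.5000; (r_i+r_j)·cross = 34.5·169.5000 = 5847.7500
edge 4: (16.5,36)→(8.5,26.5)  cross = 16.5·26.5 − 8.5·36 = 131.2500; (r_i+r_j)·cross = 25·131.2500 = 3281.2500
edge 5: (8.5,26.5)→(5.5,17)  cross = 8.5·17 − 5.5·26.5 = -1.2500; (r_i+r_j)·cross = 14·-1.2500 = -17.5000
Σcross = 594.2500 → A = |Σcross|/2 = 297.1250 mm²
Σ(r_i+r_j)·cross = 23342.1250 → first moment M = |Σ|/6 = 3890.3542
R_c = M/A = 3890.3542/297.1250 = 13.0933 mm
θ = 308° = 5.375614 rad
V = θ·R_c·A = 5.375614·13.0933·297.1250 = 20913.043 mm³

Volume = 20913.043 mm³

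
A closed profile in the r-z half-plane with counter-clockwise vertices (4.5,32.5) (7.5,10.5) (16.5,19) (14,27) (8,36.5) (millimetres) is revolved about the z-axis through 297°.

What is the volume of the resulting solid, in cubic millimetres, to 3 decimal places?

Volume = 8696.076 mm³

Profile (r,z), 5 vertices: (4.5,32.5) (7.5,10.5) (16.5,19) (14,27) (8,36.5)
edge 0: (4.5,32.5)→(7.5,10.5)  cross = 4.5·10.5 − 7.5·32.5 = -196.5000; (r_i+r_j)·cross = 12·-196.5000 = -2358.0000
edge 1: (7.5,10.5)→(16.5,19)  cross = 7.5·19 − 16.5·10.5 = -30.7500; (r_i+r_j)·cross = 24·-30.7500 = -738.0000
edge 2: (16.5,19)→(14,27)  cross = 16.5·27 − 14·19 = 179.5000; (r_i+r_j)·cross = 30.5·179.5000 = 5474.7500
edge 3: (14,27)→(8,36.5)  cross = 14·36.5 − 8·27 = 295.0000; (r_i+r_j)·cross = 22·295.0000 = 6490.0000
edge 4: (8,36.5)→(4.5,32.5)  cross = 8·32.5 − 4.5·36.5 = 95.7500; (r_i+r_j)·cross = 12.5·95.7500 = 1196.8750
Σcross = 343.0000 → A = |Σcross|/2 = 171.5000 mm²
Σ(r_i+r_j)·cross = 10065.6250 → first moment M = |Σ|/6 = 1677.6042
R_c = M/A = 1677.6042/171.5000 = 9.7819 mm
θ = 297° = 5.183628 rad
V = θ·R_c·A = 5.183628·9.7819·171.5000 = 8696.076 mm³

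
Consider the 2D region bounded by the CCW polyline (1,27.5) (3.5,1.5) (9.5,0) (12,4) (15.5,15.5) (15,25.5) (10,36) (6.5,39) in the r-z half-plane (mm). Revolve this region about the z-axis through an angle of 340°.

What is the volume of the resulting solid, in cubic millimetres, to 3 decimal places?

Profile (r,z), 8 vertices: (1,27.5) (3.5,1.5) (9.5,0) (12,4) (15.5,15.5) (15,25.5) (10,36) (6.5,39)
edge 0: (1,27.5)→(3.5,1.5)  cross = 1·1.5 − 3.5·27.5 = -94.7500; (r_i+r_j)·cross = 4.5·-94.7500 = -426.3750
edge 1: (3.5,1.5)→(9.5,0)  cross = 3.5·0 − 9.5·1.5 = -14.2500; (r_i+r_j)·cross = 13·-14.2500 = -185.2500
edge 2: (9.5,0)→(12,4)  cross = 9.5·4 − 12·0 = 38.0000; (r_i+r_j)·cross = 21.5·38.0000 = 817.0000
edge 3: (12,4)→(15.5,15.5)  cross = 12·15.5 − 15.5·4 = 124.0000; (r_i+r_j)·cross = 27.5·124.0000 = 3410.0000
edge 4: (15.5,15.5)→(15,25.5)  cross = 15.5·25.5 − 15·15.5 = 162.7500; (r_i+r_j)·cross = 30.5·162.7500 = 4963.8750
edge 5: (15,25.5)→(10,36)  cross = 15·36 − 10·25.5 = 285.0000; (r_i+r_j)·cross = 25·285.0000 = 7125.0000
edge 6: (10,36)→(6.5,39)  cross = 10·39 − 6.5·36 = 156.0000; (r_i+r_j)·cross = 16.5·156.0000 = 2574.0000
edge 7: (6.5,39)→(1,27.5)  cross = 6.5·27.5 − 1·39 = 139.7500; (r_i+r_j)·cross = 7.5·139.7500 = 1048.1250
Σcross = 796.5000 → A = |Σcross|/2 = 398.2500 mm²
Σ(r_i+r_j)·cross = 19326.3750 → first moment M = |Σ|/6 = 3221.0625
R_c = M/A = 3221.0625/398.2500 = 8.0880 mm
θ = 340° = 5.934119 rad
V = θ·R_c·A = 5.934119·8.0880·398.2500 = 19114.170 mm³

Volume = 19114.170 mm³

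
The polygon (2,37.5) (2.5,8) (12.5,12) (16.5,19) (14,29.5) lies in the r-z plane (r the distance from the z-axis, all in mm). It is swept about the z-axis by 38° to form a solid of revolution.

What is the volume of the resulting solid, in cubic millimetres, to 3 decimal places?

Profile (r,z), 5 vertices: (2,37.5) (2.5,8) (12.5,12) (16.5,19) (14,29.5)
edge 0: (2,37.5)→(2.5,8)  cross = 2·8 − 2.5·37.5 = -77.7500; (r_i+r_j)·cross = 4.5·-77.7500 = -349.8750
edge 1: (2.5,8)→(12.5,12)  cross = 2.5·12 − 12.5·8 = -70.0000; (r_i+r_j)·cross = 15·-70.0000 = -1050.0000
edge 2: (12.5,12)→(16.5,19)  cross = 12.5·19 − 16.5·12 = 39.5000; (r_i+r_j)·cross = 29·39.5000 = 1145.5000
edge 3: (16.5,19)→(14,29.5)  cross = 16.5·29.5 − 14·19 = 220.7500; (r_i+r_j)·cross = 30.5·220.7500 = 6732.8750
edge 4: (14,29.5)→(2,37.5)  cross = 14·37.5 − 2·29.5 = 466.0000; (r_i+r_j)·cross = 16·466.0000 = 7456.0000
Σcross = 578.5000 → A = |Σcross|/2 = 289.2500 mm²
Σ(r_i+r_j)·cross = 13934.5000 → first moment M = |Σ|/6 = 2322.4167
R_c = M/A = 2322.4167/289.2500 = 8.0291 mm
θ = 38° = 0.663225 rad
V = θ·R_c·A = 0.663225·8.0291·289.2500 = 1540.285 mm³

Volume = 1540.285 mm³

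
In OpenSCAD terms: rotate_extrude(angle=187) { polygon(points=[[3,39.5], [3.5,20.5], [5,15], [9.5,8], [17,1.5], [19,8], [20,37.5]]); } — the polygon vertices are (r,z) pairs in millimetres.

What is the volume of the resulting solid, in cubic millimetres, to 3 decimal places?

Profile (r,z), 7 vertices: (3,39.5) (3.5,20.5) (5,15) (9.5,8) (17,1.5) (19,8) (20,37.5)
edge 0: (3,39.5)→(3.5,20.5)  cross = 3·20.5 − 3.5·39.5 = -76.7500; (r_i+r_j)·cross = 6.5·-76.7500 = -498.8750
edge 1: (3.5,20.5)→(5,15)  cross = 3.5·15 − 5·20.5 = -50.0000; (r_i+r_j)·cross = 8.5·-50.0000 = -425.0000
edge 2: (5,15)→(9.5,8)  cross = 5·8 − 9.5·15 = -102.5000; (r_i+r_j)·cross = 14.5·-102.5000 = -1486.2500
edge 3: (9.5,8)→(17,1.5)  cross = 9.5·1.5 − 17·8 = -121.7500; (r_i+r_j)·cross = 26.5·-121.7500 = -3226.3750
edge 4: (17,1.5)→(19,8)  cross = 17·8 − 19·1.5 = 107.5000; (r_i+r_j)·cross = 36·107.5000 = 3870.0000
edge 5: (19,8)→(20,37.5)  cross = 19·37.5 − 20·8 = 552.5000; (r_i+r_j)·cross = 39·552.5000 = 21547.5000
edge 6: (20,37.5)→(3,39.5)  cross = 20·39.5 − 3·37.5 = 677.5000; (r_i+r_j)·cross = 23·677.5000 = 15582.5000
Σcross = 986.5000 → A = |Σcross|/2 = 493.2500 mm²
Σ(r_i+r_j)·cross = 35363.5000 → first moment M = |Σ|/6 = 5893.9167
R_c = M/A = 5893.9167/493.2500 = 11.9491 mm
θ = 187° = 3.263766 rad
V = θ·R_c·A = 3.263766·11.9491·493.2500 = 19236.363 mm³

Volume = 19236.363 mm³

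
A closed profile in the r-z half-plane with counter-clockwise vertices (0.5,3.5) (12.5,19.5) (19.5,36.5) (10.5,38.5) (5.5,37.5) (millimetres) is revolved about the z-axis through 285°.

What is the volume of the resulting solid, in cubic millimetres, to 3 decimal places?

Volume = 13206.470 mm³

Profile (r,z), 5 vertices: (0.5,3.5) (12.5,19.5) (19.5,36.5) (10.5,38.5) (5.5,37.5)
edge 0: (0.5,3.5)→(12.5,19.5)  cross = 0.5·19.5 − 12.5·3.5 = -34.0000; (r_i+r_j)·cross = 13·-34.0000 = -442.0000
edge 1: (12.5,19.5)→(19.5,36.5)  cross = 12.5·36.5 − 19.5·19.5 = 76.0000; (r_i+r_j)·cross = 32·76.0000 = 2432.0000
edge 2: (19.5,36.5)→(10.5,38.5)  cross = 19.5·38.5 − 10.5·36.5 = 367.5000; (r_i+r_j)·cross = 30·367.5000 = 11025.0000
edge 3: (10.5,38.5)→(5.5,37.5)  cross = 10.5·37.5 − 5.5·38.5 = 182.0000; (r_i+r_j)·cross = 16·182.0000 = 2912.0000
edge 4: (5.5,37.5)→(0.5,3.5)  cross = 5.5·3.5 − 0.5·37.5 = 0.5000; (r_i+r_j)·cross = 6·0.5000 = 3.0000
Σcross = 592.0000 → A = |Σcross|/2 = 296.0000 mm²
Σ(r_i+r_j)·cross = 15930.0000 → first moment M = |Σ|/6 = 2655.0000
R_c = M/A = 2655.0000/296.0000 = 8.9696 mm
θ = 285° = 4.974188 rad
V = θ·R_c·A = 4.974188·8.9696·296.0000 = 13206.470 mm³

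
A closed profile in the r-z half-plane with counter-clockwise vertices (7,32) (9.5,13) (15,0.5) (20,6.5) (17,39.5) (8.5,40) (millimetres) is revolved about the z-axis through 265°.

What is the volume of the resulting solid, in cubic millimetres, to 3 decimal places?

Profile (r,z), 6 vertices: (7,32) (9.5,13) (15,0.5) (20,6.5) (17,39.5) (8.5,40)
edge 0: (7,32)→(9.5,13)  cross = 7·13 − 9.5·32 = -213.0000; (r_i+r_j)·cross = 16.5·-213.0000 = -3514.5000
edge 1: (9.5,13)→(15,0.5)  cross = 9.5·0.5 − 15·13 = -190.2500; (r_i+r_j)·cross = 24.5·-190.2500 = -4661.1250
edge 2: (15,0.5)→(20,6.5)  cross = 15·6.5 − 20·0.5 = 87.5000; (r_i+r_j)·cross = 35·87.5000 = 3062.5000
edge 3: (20,6.5)→(17,39.5)  cross = 20·39.5 − 17·6.5 = 679.5000; (r_i+r_j)·cross = 37·679.5000 = 25141.5000
edge 4: (17,39.5)→(8.5,40)  cross = 17·40 − 8.5·39.5 = 344.2500; (r_i+r_j)·cross = 25.5·344.2500 = 8778.3750
edge 5: (8.5,40)→(7,32)  cross = 8.5·32 − 7·40 = -8.0000; (r_i+r_j)·cross = 15.5·-8.0000 = -124.0000
Σcross = 700.0000 → A = |Σcross|/2 = 350.0000 mm²
Σ(r_i+r_j)·cross = 28682.7500 → first moment M = |Σ|/6 = 4780.4583
R_c = M/A = 4780.4583/350.0000 = 13.6585 mm
θ = 265° = 4.625123 rad
V = θ·R_c·A = 4.625123·13.6585·350.0000 = 22110.205 mm³

Volume = 22110.205 mm³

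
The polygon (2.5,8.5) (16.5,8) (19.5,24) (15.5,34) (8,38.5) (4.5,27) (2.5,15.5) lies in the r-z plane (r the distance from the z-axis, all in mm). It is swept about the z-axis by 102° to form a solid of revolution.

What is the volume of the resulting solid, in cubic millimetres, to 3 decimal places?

Profile (r,z), 7 vertices: (2.5,8.5) (16.5,8) (19.5,24) (15.5,34) (8,38.5) (4.5,27) (2.5,15.5)
edge 0: (2.5,8.5)→(16.5,8)  cross = 2.5·8 − 16.5·8.5 = -120.2500; (r_i+r_j)·cross = 19·-120.2500 = -2284.7500
edge 1: (16.5,8)→(19.5,24)  cross = 16.5·24 − 19.5·8 = 240.0000; (r_i+r_j)·cross = 36·240.0000 = 8640.0000
edge 2: (19.5,24)→(15.5,34)  cross = 19.5·34 − 15.5·24 = 291.0000; (r_i+r_j)·cross = 35·291.0000 = 10185.0000
edge 3: (15.5,34)→(8,38.5)  cross = 15.5·38.5 − 8·34 = 324.7500; (r_i+r_j)·cross = 23.5·324.7500 = 7631.6250
edge 4: (8,38.5)→(4.5,27)  cross = 8·27 − 4.5·38.5 = 42.7500; (r_i+r_j)·cross = 12.5·42.7500 = 534.3750
edge 5: (4.5,27)→(2.5,15.5)  cross = 4.5·15.5 − 2.5·27 = 2.2500; (r_i+r_j)·cross = 7·2.2500 = 15.7500
edge 6: (2.5,15.5)→(2.5,8.5)  cross = 2.5·8.5 − 2.5·15.5 = -17.5000; (r_i+r_j)·cross = 5·-17.5000 = -87.5000
Σcross = 763.0000 → A = |Σcross|/2 = 381.5000 mm²
Σ(r_i+r_j)·cross = 24634.5000 → first moment M = |Σ|/6 = 4105.7500
R_c = M/A = 4105.7500/381.5000 = 10.7621 mm
θ = 102° = 1.780236 rad
V = θ·R_c·A = 1.780236·10.7621·381.5000 = 7309.203 mm³

Volume = 7309.203 mm³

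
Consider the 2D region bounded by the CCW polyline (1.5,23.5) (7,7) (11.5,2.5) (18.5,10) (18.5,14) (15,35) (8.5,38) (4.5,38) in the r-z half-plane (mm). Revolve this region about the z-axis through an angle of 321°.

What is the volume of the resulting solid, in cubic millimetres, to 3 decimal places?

Volume = 23954.919 mm³

Profile (r,z), 8 vertices: (1.5,23.5) (7,7) (11.5,2.5) (18.5,10) (18.5,14) (15,35) (8.5,38) (4.5,38)
edge 0: (1.5,23.5)→(7,7)  cross = 1.5·7 − 7·23.5 = -154.0000; (r_i+r_j)·cross = 8.5·-154.0000 = -1309.0000
edge 1: (7,7)→(11.5,2.5)  cross = 7·2.5 − 11.5·7 = -63.0000; (r_i+r_j)·cross = 18.5·-63.0000 = -1165.5000
edge 2: (11.5,2.5)→(18.5,10)  cross = 11.5·10 − 18.5·2.5 = 68.7500; (r_i+r_j)·cross = 30·68.7500 = 2062.5000
edge 3: (18.5,10)→(18.5,14)  cross = 18.5·14 − 18.5·10 = 74.0000; (r_i+r_j)·cross = 37·74.0000 = 2738.0000
edge 4: (18.5,14)→(15,35)  cross = 18.5·35 − 15·14 = 437.5000; (r_i+r_j)·cross = 33.5·437.5000 = 14656.2500
edge 5: (15,35)→(8.5,38)  cross = 15·38 − 8.5·35 = 272.5000; (r_i+r_j)·cross = 23.5·272.5000 = 6403.7500
edge 6: (8.5,38)→(4.5,38)  cross = 8.5·38 − 4.5·38 = 152.0000; (r_i+r_j)·cross = 13·152.0000 = 1976.0000
edge 7: (4.5,38)→(1.5,23.5)  cross = 4.5·23.5 − 1.5·38 = 48.7500; (r_i+r_j)·cross = 6·48.7500 = 292.5000
Σcross = 836.5000 → A = |Σcross|/2 = 418.2500 mm²
Σ(r_i+r_j)·cross = 25654.5000 → first moment M = |Σ|/6 = 4275.7500
R_c = M/A = 4275.7500/418.2500 = 10.2230 mm
θ = 321° = 5.602507 rad
V = θ·R_c·A = 5.602507·10.2230·418.2500 = 23954.919 mm³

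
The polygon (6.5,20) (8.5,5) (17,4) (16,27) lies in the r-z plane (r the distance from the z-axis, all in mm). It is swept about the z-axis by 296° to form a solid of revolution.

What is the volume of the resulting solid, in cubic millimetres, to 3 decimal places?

Profile (r,z), 4 vertices: (6.5,20) (8.5,5) (17,4) (16,27)
edge 0: (6.5,20)→(8.5,5)  cross = 6.5·5 − 8.5·20 = -137.5000; (r_i+r_j)·cross = 15·-137.5000 = -2062.5000
edge 1: (8.5,5)→(17,4)  cross = 8.5·4 − 17·5 = -51.0000; (r_i+r_j)·cross = 25.5·-51.0000 = -1300.5000
edge 2: (17,4)→(16,27)  cross = 17·27 − 16·4 = 395.0000; (r_i+r_j)·cross = 33·395.0000 = 13035.0000
edge 3: (16,27)→(6.5,20)  cross = 16·20 − 6.5·27 = 144.5000; (r_i+r_j)·cross = 22.5·144.5000 = 3251.2500
Σcross = 351.0000 → A = |Σcross|/2 = 175.5000 mm²
Σ(r_i+r_j)·cross = 12923.2500 → first moment M = |Σ|/6 = 2153.8750
R_c = M/A = 2153.8750/175.5000 = 12.2728 mm
θ = 296° = 5.166175 rad
V = θ·R_c·A = 5.166175·12.2728·175.5000 = 11127.294 mm³

Volume = 11127.294 mm³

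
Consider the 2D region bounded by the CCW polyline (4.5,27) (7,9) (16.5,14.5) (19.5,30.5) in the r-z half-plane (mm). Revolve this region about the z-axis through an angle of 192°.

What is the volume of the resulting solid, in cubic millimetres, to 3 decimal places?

Profile (r,z), 4 vertices: (4.5,27) (7,9) (16.5,14.5) (19.5,30.5)
edge 0: (4.5,27)→(7,9)  cross = 4.5·9 − 7·27 = -148.5000; (r_i+r_j)·cross = 11.5·-148.5000 = -1707.7500
edge 1: (7,9)→(16.5,14.5)  cross = 7·14.5 − 16.5·9 = -47.0000; (r_i+r_j)·cross = 23.5·-47.0000 = -1104.5000
edge 2: (16.5,14.5)→(19.5,30.5)  cross = 16.5·30.5 − 19.5·14.5 = 220.5000; (r_i+r_j)·cross = 36·220.5000 = 7938.0000
edge 3: (19.5,30.5)→(4.5,27)  cross = 19.5·27 − 4.5·30.5 = 389.2500; (r_i+r_j)·cross = 24·389.2500 = 9342.0000
Σcross = 414.2500 → A = |Σcross|/2 = 207.1250 mm²
Σ(r_i+r_j)·cross = 14467.7500 → first moment M = |Σ|/6 = 2411.2917
R_c = M/A = 2411.2917/207.1250 = 11.6417 mm
θ = 192° = 3.351032 rad
V = θ·R_c·A = 3.351032·11.6417·207.1250 = 8080.316 mm³

Volume = 8080.316 mm³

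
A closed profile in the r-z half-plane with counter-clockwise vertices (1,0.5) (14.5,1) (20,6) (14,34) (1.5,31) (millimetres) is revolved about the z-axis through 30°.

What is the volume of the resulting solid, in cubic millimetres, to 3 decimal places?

Profile (r,z), 5 vertices: (1,0.5) (14.5,1) (20,6) (14,34) (1.5,31)
edge 0: (1,0.5)→(14.5,1)  cross = 1·1 − 14.5·0.5 = -6.2500; (r_i+r_j)·cross = 15.5·-6.2500 = -96.8750
edge 1: (14.5,1)→(20,6)  cross = 14.5·6 − 20·1 = 67.0000; (r_i+r_j)·cross = 34.5·67.0000 = 2311.5000
edge 2: (20,6)→(14,34)  cross = 20·34 − 14·6 = 596.0000; (r_i+r_j)·cross = 34·596.0000 = 20264.0000
edge 3: (14,34)→(1.5,31)  cross = 14·31 − 1.5·34 = 383.0000; (r_i+r_j)·cross = 15.5·383.0000 = 5936.5000
edge 4: (1.5,31)→(1,0.5)  cross = 1.5·0.5 − 1·31 = -30.2500; (r_i+r_j)·cross = 2.5·-30.2500 = -75.6250
Σcross = 1009.5000 → A = |Σcross|/2 = 504.7500 mm²
Σ(r_i+r_j)·cross = 28339.5000 → first moment M = |Σ|/6 = 4723.2500
R_c = M/A = 4723.2500/504.7500 = 9.3576 mm
θ = 30° = 0.523599 rad
V = θ·R_c·A = 0.523599·9.3576·504.7500 = 2473.088 mm³

Volume = 2473.088 mm³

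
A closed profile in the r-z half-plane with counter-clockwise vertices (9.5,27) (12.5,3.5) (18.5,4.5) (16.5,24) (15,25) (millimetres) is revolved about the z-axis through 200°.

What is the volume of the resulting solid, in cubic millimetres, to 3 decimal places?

Profile (r,z), 5 vertices: (9.5,27) (12.5,3.5) (18.5,4.5) (16.5,24) (15,25)
edge 0: (9.5,27)→(12.5,3.5)  cross = 9.5·3.5 − 12.5·27 = -304.2500; (r_i+r_j)·cross = 22·-304.2500 = -6693.5000
edge 1: (12.5,3.5)→(18.5,4.5)  cross = 12.5·4.5 − 18.5·3.5 = -8.5000; (r_i+r_j)·cross = 31·-8.5000 = -263.5000
edge 2: (18.5,4.5)→(16.5,24)  cross = 18.5·24 − 16.5·4.5 = 369.7500; (r_i+r_j)·cross = 35·369.7500 = 12941.2500
edge 3: (16.5,24)→(15,25)  cross = 16.5·25 − 15·24 = 52.5000; (r_i+r_j)·cross = 31.5·52.5000 = 1653.7500
edge 4: (15,25)→(9.5,27)  cross = 15·27 − 9.5·25 = 167.5000; (r_i+r_j)·cross = 24.5·167.5000 = 4103.7500
Σcross = 277.0000 → A = |Σcross|/2 = 138.5000 mm²
Σ(r_i+r_j)·cross = 11741.7500 → first moment M = |Σ|/6 = 1956.9583
R_c = M/A = 1956.9583/138.5000 = 14.1297 mm
θ = 200° = 3.490659 rad
V = θ·R_c·A = 3.490659·14.1297·138.5000 = 6831.073 mm³

Volume = 6831.073 mm³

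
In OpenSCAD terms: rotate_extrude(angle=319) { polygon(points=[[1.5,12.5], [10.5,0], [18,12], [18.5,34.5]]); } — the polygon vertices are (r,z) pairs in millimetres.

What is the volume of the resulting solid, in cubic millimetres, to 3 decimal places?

Profile (r,z), 4 vertices: (1.5,12.5) (10.5,0) (18,12) (18.5,34.5)
edge 0: (1.5,12.5)→(10.5,0)  cross = 1.5·0 − 10.5·12.5 = -131.2500; (r_i+r_j)·cross = 12·-131.2500 = -1575.0000
edge 1: (10.5,0)→(18,12)  cross = 10.5·12 − 18·0 = 126.0000; (r_i+r_j)·cross = 28.5·126.0000 = 3591.0000
edge 2: (18,12)→(18.5,34.5)  cross = 18·34.5 − 18.5·12 = 399.0000; (r_i+r_j)·cross = 36.5·399.0000 = 14563.5000
edge 3: (18.5,34.5)→(1.5,12.5)  cross = 18.5·12.5 − 1.5·34.5 = 179.5000; (r_i+r_j)·cross = 20·179.5000 = 3590.0000
Σcross = 573.2500 → A = |Σcross|/2 = 286.6250 mm²
Σ(r_i+r_j)·cross = 20169.5000 → first moment M = |Σ|/6 = 3361.5833
R_c = M/A = 3361.5833/286.6250 = 11.7282 mm
θ = 319° = 5.567600 rad
V = θ·R_c·A = 5.567600·11.7282·286.6250 = 18715.952 mm³

Volume = 18715.952 mm³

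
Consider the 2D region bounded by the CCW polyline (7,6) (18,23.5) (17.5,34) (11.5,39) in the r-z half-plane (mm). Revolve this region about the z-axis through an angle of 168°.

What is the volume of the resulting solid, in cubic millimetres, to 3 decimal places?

Volume = 6459.839 mm³

Profile (r,z), 4 vertices: (7,6) (18,23.5) (17.5,34) (11.5,39)
edge 0: (7,6)→(18,23.5)  cross = 7·23.5 − 18·6 = 56.5000; (r_i+r_j)·cross = 25·56.5000 = 1412.5000
edge 1: (18,23.5)→(17.5,34)  cross = 18·34 − 17.5·23.5 = 200.7500; (r_i+r_j)·cross = 35.5·200.7500 = 7126.6250
edge 2: (17.5,34)→(11.5,39)  cross = 17.5·39 − 11.5·34 = 291.5000; (r_i+r_j)·cross = 29·291.5000 = 8453.5000
edge 3: (11.5,39)→(7,6)  cross = 11.5·6 − 7·39 = -204.0000; (r_i+r_j)·cross = 18.5·-204.0000 = -3774.0000
Σcross = 344.7500 → A = |Σcross|/2 = 172.3750 mm²
Σ(r_i+r_j)·cross = 13218.6250 → first moment M = |Σ|/6 = 2203.1042
R_c = M/A = 2203.1042/172.3750 = 12.7809 mm
θ = 168° = 2.932153 rad
V = θ·R_c·A = 2.932153·12.7809·172.3750 = 6459.839 mm³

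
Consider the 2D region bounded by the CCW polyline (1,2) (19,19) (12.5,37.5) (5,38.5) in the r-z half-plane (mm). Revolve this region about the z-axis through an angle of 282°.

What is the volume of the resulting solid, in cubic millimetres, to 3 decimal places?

Volume = 16038.701 mm³

Profile (r,z), 4 vertices: (1,2) (19,19) (12.5,37.5) (5,38.5)
edge 0: (1,2)→(19,19)  cross = 1·19 − 19·2 = -19.0000; (r_i+r_j)·cross = 20·-19.0000 = -380.0000
edge 1: (19,19)→(12.5,37.5)  cross = 19·37.5 − 12.5·19 = 475.0000; (r_i+r_j)·cross = 31.5·475.0000 = 14962.5000
edge 2: (12.5,37.5)→(5,38.5)  cross = 12.5·38.5 − 5·37.5 = 293.7500; (r_i+r_j)·cross = 17.5·293.7500 = 5140.6250
edge 3: (5,38.5)→(1,2)  cross = 5·2 − 1·38.5 = -28.5000; (r_i+r_j)·cross = 6·-28.5000 = -171.0000
Σcross = 721.2500 → A = |Σcross|/2 = 360.6250 mm²
Σ(r_i+r_j)·cross = 19552.1250 → first moment M = |Σ|/6 = 3258.6875
R_c = M/A = 3258.6875/360.6250 = 9.0362 mm
θ = 282° = 4.921828 rad
V = θ·R_c·A = 4.921828·9.0362·360.6250 = 16038.701 mm³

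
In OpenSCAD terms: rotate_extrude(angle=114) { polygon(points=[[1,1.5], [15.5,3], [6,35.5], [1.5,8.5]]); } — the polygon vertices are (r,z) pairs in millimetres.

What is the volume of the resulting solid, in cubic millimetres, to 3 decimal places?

Profile (r,z), 4 vertices: (1,1.5) (15.5,3) (6,35.5) (1.5,8.5)
edge 0: (1,1.5)→(15.5,3)  cross = 1·3 − 15.5·1.5 = -20.2500; (r_i+r_j)·cross = 16.5·-20.2500 = -334.1250
edge 1: (15.5,3)→(6,35.5)  cross = 15.5·35.5 − 6·3 = 532.2500; (r_i+r_j)·cross = 21.5·532.2500 = 11443.3750
edge 2: (6,35.5)→(1.5,8.5)  cross = 6·8.5 − 1.5·35.5 = -2.2500; (r_i+r_j)·cross = 7.5·-2.2500 = -16.8750
edge 3: (1.5,8.5)→(1,1.5)  cross = 1.5·1.5 − 1·8.5 = -6.2500; (r_i+r_j)·cross = 2.5·-6.2500 = -15.6250
Σcross = 503.5000 → A = |Σcross|/2 = 251.7500 mm²
Σ(r_i+r_j)·cross = 11076.7500 → first moment M = |Σ|/6 = 1846.1250
R_c = M/A = 1846.1250/251.7500 = 7.3332 mm
θ = 114° = 1.989675 rad
V = θ·R_c·A = 1.989675·7.3332·251.7500 = 3673.189 mm³

Volume = 3673.189 mm³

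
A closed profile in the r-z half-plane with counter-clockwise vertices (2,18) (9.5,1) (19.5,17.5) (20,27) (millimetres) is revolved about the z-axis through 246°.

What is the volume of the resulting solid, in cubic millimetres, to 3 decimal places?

Volume = 11460.809 mm³

Profile (r,z), 4 vertices: (2,18) (9.5,1) (19.5,17.5) (20,27)
edge 0: (2,18)→(9.5,1)  cross = 2·1 − 9.5·18 = -169.0000; (r_i+r_j)·cross = 11.5·-169.0000 = -1943.5000
edge 1: (9.5,1)→(19.5,17.5)  cross = 9.5·17.5 − 19.5·1 = 146.7500; (r_i+r_j)·cross = 29·146.7500 = 4255.7500
edge 2: (19.5,17.5)→(20,27)  cross = 19.5·27 − 20·17.5 = 176.5000; (r_i+r_j)·cross = 39.5·176.5000 = 6971.7500
edge 3: (20,27)→(2,18)  cross = 20·18 − 2·27 = 306.0000; (r_i+r_j)·cross = 22·306.0000 = 6732.0000
Σcross = 460.2500 → A = |Σcross|/2 = 230.1250 mm²
Σ(r_i+r_j)·cross = 16016.0000 → first moment M = |Σ|/6 = 2669.3333
R_c = M/A = 2669.3333/230.1250 = 11.5995 mm
θ = 246° = 4.293510 rad
V = θ·R_c·A = 4.293510·11.5995·230.1250 = 11460.809 mm³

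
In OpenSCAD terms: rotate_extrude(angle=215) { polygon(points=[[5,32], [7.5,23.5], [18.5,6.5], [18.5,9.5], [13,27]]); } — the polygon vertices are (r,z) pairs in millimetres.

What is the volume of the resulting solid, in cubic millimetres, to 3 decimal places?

Profile (r,z), 5 vertices: (5,32) (7.5,23.5) (18.5,6.5) (18.5,9.5) (13,27)
edge 0: (5,32)→(7.5,23.5)  cross = 5·23.5 − 7.5·32 = -122.5000; (r_i+r_j)·cross = 12.5·-122.5000 = -1531.2500
edge 1: (7.5,23.5)→(18.5,6.5)  cross = 7.5·6.5 − 18.5·23.5 = -386.0000; (r_i+r_j)·cross = 26·-386.0000 = -10036.0000
edge 2: (18.5,6.5)→(18.5,9.5)  cross = 18.5·9.5 − 18.5·6.5 = 55.5000; (r_i+r_j)·cross = 37·55.5000 = 2053.5000
edge 3: (18.5,9.5)→(13,27)  cross = 18.5·27 − 13·9.5 = 376.0000; (r_i+r_j)·cross = 31.5·376.0000 = 11844.0000
edge 4: (13,27)→(5,32)  cross = 13·32 − 5·27 = 281.0000; (r_i+r_j)·cross = 18·281.0000 = 5058.0000
Σcross = 204.0000 → A = |Σcross|/2 = 102.0000 mm²
Σ(r_i+r_j)·cross = 7388.2500 → first moment M = |Σ|/6 = 1231.3750
R_c = M/A = 1231.3750/102.0000 = 12.0723 mm
θ = 215° = 3.752458 rad
V = θ·R_c·A = 3.752458·12.0723·102.0000 = 4620.683 mm³

Volume = 4620.683 mm³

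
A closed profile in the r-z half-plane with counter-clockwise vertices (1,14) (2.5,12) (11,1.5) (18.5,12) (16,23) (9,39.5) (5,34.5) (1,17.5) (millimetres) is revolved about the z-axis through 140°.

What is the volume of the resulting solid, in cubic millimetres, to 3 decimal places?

Volume = 8893.078 mm³

Profile (r,z), 8 vertices: (1,14) (2.5,12) (11,1.5) (18.5,12) (16,23) (9,39.5) (5,34.5) (1,17.5)
edge 0: (1,14)→(2.5,12)  cross = 1·12 − 2.5·14 = -23.0000; (r_i+r_j)·cross = 3.5·-23.0000 = -80.5000
edge 1: (2.5,12)→(11,1.5)  cross = 2.5·1.5 − 11·12 = -128.2500; (r_i+r_j)·cross = 13.5·-128.2500 = -1731.3750
edge 2: (11,1.5)→(18.5,12)  cross = 11·12 − 18.5·1.5 = 104.2500; (r_i+r_j)·cross = 29.5·104.2500 = 3075.3750
edge 3: (18.5,12)→(16,23)  cross = 18.5·23 − 16·12 = 233.5000; (r_i+r_j)·cross = 34.5·233.5000 = 8055.7500
edge 4: (16,23)→(9,39.5)  cross = 16·39.5 − 9·23 = 425.0000; (r_i+r_j)·cross = 25·425.0000 = 10625.0000
edge 5: (9,39.5)→(5,34.5)  cross = 9·34.5 − 5·39.5 = 113.0000; (r_i+r_j)·cross = 14·113.0000 = 1582.0000
edge 6: (5,34.5)→(1,17.5)  cross = 5·17.5 − 1·34.5 = 53.0000; (r_i+r_j)·cross = 6·53.0000 = 318.0000
edge 7: (1,17.5)→(1,14)  cross = 1·14 − 1·17.5 = -3.5000; (r_i+r_j)·cross = 2·-3.5000 = -7.0000
Σcross = 774.0000 → A = |Σcross|/2 = 387.0000 mm²
Σ(r_i+r_j)·cross = 21837.2500 → first moment M = |Σ|/6 = 3639.5417
R_c = M/A = 3639.5417/387.0000 = 9.4045 mm
θ = 140° = 2.443461 rad
V = θ·R_c·A = 2.443461·9.4045·387.0000 = 8893.078 mm³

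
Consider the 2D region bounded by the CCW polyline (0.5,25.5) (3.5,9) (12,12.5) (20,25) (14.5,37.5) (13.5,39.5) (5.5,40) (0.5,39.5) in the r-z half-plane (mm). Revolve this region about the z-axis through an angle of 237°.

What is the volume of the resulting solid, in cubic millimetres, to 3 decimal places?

Volume = 15721.624 mm³

Profile (r,z), 8 vertices: (0.5,25.5) (3.5,9) (12,12.5) (20,25) (14.5,37.5) (13.5,39.5) (5.5,40) (0.5,39.5)
edge 0: (0.5,25.5)→(3.5,9)  cross = 0.5·9 − 3.5·25.5 = -84.7500; (r_i+r_j)·cross = 4·-84.7500 = -339.0000
edge 1: (3.5,9)→(12,12.5)  cross = 3.5·12.5 − 12·9 = -64.2500; (r_i+r_j)·cross = 15.5·-64.2500 = -995.8750
edge 2: (12,12.5)→(20,25)  cross = 12·25 − 20·12.5 = 50.0000; (r_i+r_j)·cross = 32·50.0000 = 1600.0000
edge 3: (20,25)→(14.5,37.5)  cross = 20·37.5 − 14.5·25 = 387.5000; (r_i+r_j)·cross = 34.5·387.5000 = 13368.7500
edge 4: (14.5,37.5)→(13.5,39.5)  cross = 14.5·39.5 − 13.5·37.5 = 66.5000; (r_i+r_j)·cross = 28·66.5000 = 1862.0000
edge 5: (13.5,39.5)→(5.5,40)  cross = 13.5·40 − 5.5·39.5 = 322.7500; (r_i+r_j)·cross = 19·322.7500 = 6132.2500
edge 6: (5.5,40)→(0.5,39.5)  cross = 5.5·39.5 − 0.5·40 = 197.2500; (r_i+r_j)·cross = 6·197.2500 = 1183.5000
edge 7: (0.5,39.5)→(0.5,25.5)  cross = 0.5·25.5 − 0.5·39.5 = -7.0000; (r_i+r_j)·cross = 1·-7.0000 = -7.0000
Σcross = 868.0000 → A = |Σcross|/2 = 434.0000 mm²
Σ(r_i+r_j)·cross = 22804.6250 → first moment M = |Σ|/6 = 3800.7708
R_c = M/A = 3800.7708/434.0000 = 8.7575 mm
θ = 237° = 4.136430 rad
V = θ·R_c·A = 4.136430·8.7575·434.0000 = 15721.624 mm³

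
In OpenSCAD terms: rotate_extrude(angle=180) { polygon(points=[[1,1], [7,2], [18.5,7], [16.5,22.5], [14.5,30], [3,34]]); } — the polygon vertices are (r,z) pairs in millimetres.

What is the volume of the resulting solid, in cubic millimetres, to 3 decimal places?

Volume = 12017.639 mm³

Profile (r,z), 6 vertices: (1,1) (7,2) (18.5,7) (16.5,22.5) (14.5,30) (3,34)
edge 0: (1,1)→(7,2)  cross = 1·2 − 7·1 = -5.0000; (r_i+r_j)·cross = 8·-5.0000 = -40.0000
edge 1: (7,2)→(18.5,7)  cross = 7·7 − 18.5·2 = 12.0000; (r_i+r_j)·cross = 25.5·12.0000 = 306.0000
edge 2: (18.5,7)→(16.5,22.5)  cross = 18.5·22.5 − 16.5·7 = 300.7500; (r_i+r_j)·cross = 35·300.7500 = 10526.2500
edge 3: (16.5,22.5)→(14.5,30)  cross = 16.5·30 − 14.5·22.5 = 168.7500; (r_i+r_j)·cross = 31·168.7500 = 5231.2500
edge 4: (14.5,30)→(3,34)  cross = 14.5·34 − 3·30 = 403.0000; (r_i+r_j)·cross = 17.5·403.0000 = 7052.5000
edge 5: (3,34)→(1,1)  cross = 3·1 − 1·34 = -31.0000; (r_i+r_j)·cross = 4·-31.0000 = -124.0000
Σcross = 848.5000 → A = |Σcross|/2 = 424.2500 mm²
Σ(r_i+r_j)·cross = 22952.0000 → first moment M = |Σ|/6 = 3825.3333
R_c = M/A = 3825.3333/424.2500 = 9.0167 mm
θ = 180° = 3.141593 rad
V = θ·R_c·A = 3.141593·9.0167·424.2500 = 12017.639 mm³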